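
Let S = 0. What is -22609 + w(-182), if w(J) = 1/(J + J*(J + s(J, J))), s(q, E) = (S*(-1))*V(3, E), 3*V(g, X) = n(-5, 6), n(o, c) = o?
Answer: -744785677/32942 ≈ -22609.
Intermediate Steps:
V(g, X) = -5/3 (V(g, X) = (⅓)*(-5) = -5/3)
s(q, E) = 0 (s(q, E) = (0*(-1))*(-5/3) = 0*(-5/3) = 0)
w(J) = 1/(J + J²) (w(J) = 1/(J + J*(J + 0)) = 1/(J + J*J) = 1/(J + J²))
-22609 + w(-182) = -22609 + 1/((-182)*(1 - 182)) = -22609 - 1/182/(-181) = -22609 - 1/182*(-1/181) = -22609 + 1/32942 = -744785677/32942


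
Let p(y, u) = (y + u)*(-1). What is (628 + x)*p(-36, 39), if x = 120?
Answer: -2244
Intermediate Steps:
p(y, u) = -u - y (p(y, u) = (u + y)*(-1) = -u - y)
(628 + x)*p(-36, 39) = (628 + 120)*(-1*39 - 1*(-36)) = 748*(-39 + 36) = 748*(-3) = -2244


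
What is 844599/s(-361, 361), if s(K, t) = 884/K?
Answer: -304900239/884 ≈ -3.4491e+5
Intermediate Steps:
844599/s(-361, 361) = 844599/((884/(-361))) = 844599/((884*(-1/361))) = 844599/(-884/361) = 844599*(-361/884) = -304900239/884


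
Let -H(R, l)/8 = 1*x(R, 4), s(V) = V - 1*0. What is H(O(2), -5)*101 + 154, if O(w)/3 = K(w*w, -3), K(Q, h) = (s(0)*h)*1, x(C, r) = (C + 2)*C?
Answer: 154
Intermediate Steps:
s(V) = V (s(V) = V + 0 = V)
x(C, r) = C*(2 + C) (x(C, r) = (2 + C)*C = C*(2 + C))
K(Q, h) = 0 (K(Q, h) = (0*h)*1 = 0*1 = 0)
O(w) = 0 (O(w) = 3*0 = 0)
H(R, l) = -8*R*(2 + R)
H(O(2), -5)*101 + 154 = -8*0*(2 + 0)*101 + 154 = -8*0*2*101 + 154 = 0*101 + 154 = 0 + 154 = 154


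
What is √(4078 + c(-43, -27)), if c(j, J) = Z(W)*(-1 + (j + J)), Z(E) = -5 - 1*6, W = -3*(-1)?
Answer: √4859 ≈ 69.707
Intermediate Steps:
W = 3
Z(E) = -11 (Z(E) = -5 - 6 = -11)
c(j, J) = 11 - 11*J - 11*j (c(j, J) = -11*(-1 + (j + J)) = -11*(-1 + (J + j)) = -11*(-1 + J + j) = 11 - 11*J - 11*j)
√(4078 + c(-43, -27)) = √(4078 + (11 - 11*(-27) - 11*(-43))) = √(4078 + (11 + 297 + 473)) = √(4078 + 781) = √4859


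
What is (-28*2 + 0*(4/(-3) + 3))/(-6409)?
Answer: 56/6409 ≈ 0.0087377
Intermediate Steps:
(-28*2 + 0*(4/(-3) + 3))/(-6409) = (-56 + 0*(4*(-⅓) + 3))*(-1/6409) = (-56 + 0*(-4/3 + 3))*(-1/6409) = (-56 + 0*(5/3))*(-1/6409) = (-56 + 0)*(-1/6409) = -56*(-1/6409) = 56/6409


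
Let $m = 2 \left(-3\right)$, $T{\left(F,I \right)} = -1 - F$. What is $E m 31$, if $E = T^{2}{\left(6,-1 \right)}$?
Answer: $-9114$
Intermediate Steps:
$m = -6$
$E = 49$ ($E = \left(-1 - 6\right)^{2} = \left(-7\right)^{2} = 49$)
$E m 31 = 49 \left(-6\right) 31 = \left(-294\right) 31 = -9114$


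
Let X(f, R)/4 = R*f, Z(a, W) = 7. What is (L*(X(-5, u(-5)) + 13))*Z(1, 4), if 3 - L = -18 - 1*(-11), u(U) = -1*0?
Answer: 910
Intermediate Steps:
u(U) = 0
X(f, R) = 4*R*f (X(f, R) = 4*(R*f) = 4*R*f)
L = 10 (L = 3 - (-18 - 1*(-11)) = 3 - (-18 + 11) = 3 - 1*(-7) = 3 + 7 = 10)
(L*(X(-5, u(-5)) + 13))*Z(1, 4) = (10*(4*0*(-5) + 13))*7 = (10*(0 + 13))*7 = (10*13)*7 = 130*7 = 910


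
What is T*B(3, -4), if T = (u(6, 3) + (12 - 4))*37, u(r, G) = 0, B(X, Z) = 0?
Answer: 0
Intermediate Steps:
T = 296 (T = (0 + (12 - 4))*37 = (0 + 8)*37 = 8*37 = 296)
T*B(3, -4) = 296*0 = 0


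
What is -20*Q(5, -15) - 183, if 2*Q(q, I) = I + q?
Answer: -83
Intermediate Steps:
Q(q, I) = I/2 + q/2 (Q(q, I) = (I + q)/2 = I/2 + q/2)
-20*Q(5, -15) - 183 = -20*((½)*(-15) + (½)*5) - 183 = -20*(-15/2 + 5/2) - 183 = -20*(-5) - 183 = 100 - 183 = -83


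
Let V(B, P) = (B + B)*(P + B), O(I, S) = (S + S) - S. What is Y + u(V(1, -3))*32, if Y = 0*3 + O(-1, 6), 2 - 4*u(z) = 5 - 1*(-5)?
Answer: -58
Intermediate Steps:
O(I, S) = S (O(I, S) = 2*S - S = S)
V(B, P) = 2*B*(B + P) (V(B, P) = (2*B)*(B + P) = 2*B*(B + P))
u(z) = -2 (u(z) = ½ - (5 - 1*(-5))/4 = ½ - (5 + 5)/4 = ½ - ¼*10 = ½ - 5/2 = -2)
Y = 6 (Y = 0*3 + 6 = 0 + 6 = 6)
Y + u(V(1, -3))*32 = 6 - 2*32 = 6 - 64 = -58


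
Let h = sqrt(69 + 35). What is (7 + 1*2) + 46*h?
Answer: 9 + 92*sqrt(26) ≈ 478.11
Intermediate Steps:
h = 2*sqrt(26) (h = sqrt(104) = 2*sqrt(26) ≈ 10.198)
(7 + 1*2) + 46*h = (7 + 1*2) + 46*(2*sqrt(26)) = (7 + 2) + 92*sqrt(26) = 9 + 92*sqrt(26)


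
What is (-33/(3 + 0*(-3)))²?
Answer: 121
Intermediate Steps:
(-33/(3 + 0*(-3)))² = (-33/(3 + 0))² = (-33/3)² = ((⅓)*(-33))² = (-11)² = 121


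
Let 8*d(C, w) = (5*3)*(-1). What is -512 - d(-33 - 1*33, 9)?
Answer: -4081/8 ≈ -510.13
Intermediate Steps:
d(C, w) = -15/8 (d(C, w) = ((5*3)*(-1))/8 = (15*(-1))/8 = (1/8)*(-15) = -15/8)
-512 - d(-33 - 1*33, 9) = -512 - 1*(-15/8) = -512 + 15/8 = -4081/8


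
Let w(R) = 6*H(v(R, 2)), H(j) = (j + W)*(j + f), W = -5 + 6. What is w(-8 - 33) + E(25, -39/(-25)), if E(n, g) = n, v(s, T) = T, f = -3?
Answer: 7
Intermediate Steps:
W = 1
H(j) = (1 + j)*(-3 + j) (H(j) = (j + 1)*(j - 3) = (1 + j)*(-3 + j))
w(R) = -18 (w(R) = 6*(-3 + 2**2 - 2*2) = 6*(-3 + 4 - 4) = 6*(-3) = -18)
w(-8 - 33) + E(25, -39/(-25)) = -18 + 25 = 7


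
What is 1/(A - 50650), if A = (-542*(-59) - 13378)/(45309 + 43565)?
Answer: -44437/2250724750 ≈ -1.9743e-5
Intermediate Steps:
A = 9300/44437 (A = (31978 - 13378)/88874 = 18600*(1/88874) = 9300/44437 ≈ 0.20929)
1/(A - 50650) = 1/(9300/44437 - 50650) = 1/(-2250724750/44437) = -44437/2250724750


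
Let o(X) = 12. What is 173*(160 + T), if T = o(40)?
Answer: 29756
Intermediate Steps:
T = 12
173*(160 + T) = 173*(160 + 12) = 173*172 = 29756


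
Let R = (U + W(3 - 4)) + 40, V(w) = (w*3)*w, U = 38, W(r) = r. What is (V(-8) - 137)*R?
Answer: 4235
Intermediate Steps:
V(w) = 3*w² (V(w) = (3*w)*w = 3*w²)
R = 77 (R = (38 + (3 - 4)) + 40 = (38 - 1) + 40 = 37 + 40 = 77)
(V(-8) - 137)*R = (3*(-8)² - 137)*77 = (3*64 - 137)*77 = (192 - 137)*77 = 55*77 = 4235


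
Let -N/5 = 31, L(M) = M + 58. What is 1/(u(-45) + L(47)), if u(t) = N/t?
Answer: 9/976 ≈ 0.0092213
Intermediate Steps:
L(M) = 58 + M
N = -155 (N = -5*31 = -155)
u(t) = -155/t
1/(u(-45) + L(47)) = 1/(-155/(-45) + (58 + 47)) = 1/(-155*(-1/45) + 105) = 1/(31/9 + 105) = 1/(976/9) = 9/976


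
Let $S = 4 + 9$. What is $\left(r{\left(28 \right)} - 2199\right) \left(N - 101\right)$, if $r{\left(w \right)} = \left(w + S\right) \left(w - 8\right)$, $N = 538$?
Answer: $-602623$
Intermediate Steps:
$S = 13$
$r{\left(w \right)} = \left(-8 + w\right) \left(13 + w\right)$ ($r{\left(w \right)} = \left(w + 13\right) \left(w - 8\right) = \left(13 + w\right) \left(-8 + w\right) = \left(-8 + w\right) \left(13 + w\right)$)
$\left(r{\left(28 \right)} - 2199\right) \left(N - 101\right) = \left(\left(-104 + 28^{2} + 5 \cdot 28\right) - 2199\right) \left(538 - 101\right) = \left(\left(-104 + 784 + 140\right) - 2199\right) 437 = \left(820 - 2199\right) 437 = \left(-1379\right) 437 = -602623$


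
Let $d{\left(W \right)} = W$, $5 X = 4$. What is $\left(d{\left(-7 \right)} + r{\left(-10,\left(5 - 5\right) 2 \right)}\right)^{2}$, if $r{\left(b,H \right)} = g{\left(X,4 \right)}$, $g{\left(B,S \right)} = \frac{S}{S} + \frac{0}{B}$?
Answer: $36$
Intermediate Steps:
$X = \frac{4}{5}$ ($X = \frac{1}{5} \cdot 4 = \frac{4}{5} \approx 0.8$)
$g{\left(B,S \right)} = 1$ ($g{\left(B,S \right)} = 1 + 0 = 1$)
$r{\left(b,H \right)} = 1$
$\left(d{\left(-7 \right)} + r{\left(-10,\left(5 - 5\right) 2 \right)}\right)^{2} = \left(-7 + 1\right)^{2} = \left(-6\right)^{2} = 36$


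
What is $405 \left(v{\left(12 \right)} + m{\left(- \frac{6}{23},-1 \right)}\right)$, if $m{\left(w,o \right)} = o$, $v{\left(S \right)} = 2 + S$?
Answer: $5265$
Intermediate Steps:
$405 \left(v{\left(12 \right)} + m{\left(- \frac{6}{23},-1 \right)}\right) = 405 \left(\left(2 + 12\right) - 1\right) = 405 \left(14 - 1\right) = 405 \cdot 13 = 5265$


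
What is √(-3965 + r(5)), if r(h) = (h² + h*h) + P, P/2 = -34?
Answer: I*√3983 ≈ 63.111*I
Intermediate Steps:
P = -68 (P = 2*(-34) = -68)
r(h) = -68 + 2*h² (r(h) = (h² + h*h) - 68 = (h² + h²) - 68 = 2*h² - 68 = -68 + 2*h²)
√(-3965 + r(5)) = √(-3965 + (-68 + 2*5²)) = √(-3965 + (-68 + 2*25)) = √(-3965 + (-68 + 50)) = √(-3965 - 18) = √(-3983) = I*√3983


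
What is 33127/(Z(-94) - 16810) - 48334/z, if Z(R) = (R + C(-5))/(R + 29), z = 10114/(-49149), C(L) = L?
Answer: 99823352318846/425002339 ≈ 2.3488e+5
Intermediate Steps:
z = -10114/49149 (z = 10114*(-1/49149) = -10114/49149 ≈ -0.20578)
Z(R) = (-5 + R)/(29 + R) (Z(R) = (R - 5)/(R + 29) = (-5 + R)/(29 + R))
33127/(Z(-94) - 16810) - 48334/z = 33127/((-5 - 94)/(29 - 94) - 16810) - 48334/(-10114/49149) = 33127/(-99/(-65) - 16810) - 48334*(-49149/10114) = 33127/(-1/65*(-99) - 16810) + 91367991/389 = 33127/(99/65 - 16810) + 91367991/389 = 33127/(-1092551/65) + 91367991/389 = 33127*(-65/1092551) + 91367991/389 = -2153255/1092551 + 91367991/389 = 99823352318846/425002339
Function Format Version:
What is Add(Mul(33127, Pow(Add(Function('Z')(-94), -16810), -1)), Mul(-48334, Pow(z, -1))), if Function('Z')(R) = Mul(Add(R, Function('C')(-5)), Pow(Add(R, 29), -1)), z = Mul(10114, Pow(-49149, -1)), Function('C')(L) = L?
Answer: Rational(99823352318846, 425002339) ≈ 2.3488e+5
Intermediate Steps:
z = Rational(-10114, 49149) (z = Mul(10114, Rational(-1, 49149)) = Rational(-10114, 49149) ≈ -0.20578)
Function('Z')(R) = Mul(Pow(Add(29, R), -1), Add(-5, R)) (Function('Z')(R) = Mul(Add(R, -5), Pow(Add(R, 29), -1)) = Mul(Add(-5, R), Pow(Add(29, R), -1)) = Mul(Pow(Add(29, R), -1), Add(-5, R)))
Add(Mul(33127, Pow(Add(Function('Z')(-94), -16810), -1)), Mul(-48334, Pow(z, -1))) = Add(Mul(33127, Pow(Add(Mul(Pow(Add(29, -94), -1), Add(-5, -94)), -16810), -1)), Mul(-48334, Pow(Rational(-10114, 49149), -1))) = Add(Mul(33127, Pow(Add(Mul(Pow(-65, -1), -99), -16810), -1)), Mul(-48334, Rational(-49149, 10114))) = Add(Mul(33127, Pow(Add(Mul(Rational(-1, 65), -99), -16810), -1)), Rational(91367991, 389)) = Add(Mul(33127, Pow(Add(Rational(99, 65), -16810), -1)), Rational(91367991, 389)) = Add(Mul(33127, Pow(Rational(-1092551, 65), -1)), Rational(91367991, 389)) = Add(Mul(33127, Rational(-65, 1092551)), Rational(91367991, 389)) = Add(Rational(-2153255, 1092551), Rational(91367991, 389)) = Rational(99823352318846, 425002339)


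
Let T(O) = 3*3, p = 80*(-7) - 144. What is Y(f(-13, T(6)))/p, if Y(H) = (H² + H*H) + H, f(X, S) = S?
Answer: -171/704 ≈ -0.24290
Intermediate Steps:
p = -704 (p = -560 - 144 = -704)
T(O) = 9
Y(H) = H + 2*H² (Y(H) = (H² + H²) + H = 2*H² + H = H + 2*H²)
Y(f(-13, T(6)))/p = (9*(1 + 2*9))/(-704) = (9*(1 + 18))*(-1/704) = (9*19)*(-1/704) = 171*(-1/704) = -171/704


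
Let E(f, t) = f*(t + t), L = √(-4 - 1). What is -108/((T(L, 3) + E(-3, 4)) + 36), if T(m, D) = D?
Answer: -36/5 ≈ -7.2000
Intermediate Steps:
L = I*√5 (L = √(-5) = I*√5 ≈ 2.2361*I)
E(f, t) = 2*f*t (E(f, t) = f*(2*t) = 2*f*t)
-108/((T(L, 3) + E(-3, 4)) + 36) = -108/((3 + 2*(-3)*4) + 36) = -108/((3 - 24) + 36) = -108/(-21 + 36) = -108/15 = -108*1/15 = -36/5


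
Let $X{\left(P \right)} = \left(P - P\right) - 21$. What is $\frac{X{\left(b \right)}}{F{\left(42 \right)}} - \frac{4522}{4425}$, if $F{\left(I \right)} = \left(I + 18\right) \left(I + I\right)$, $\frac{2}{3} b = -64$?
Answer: $- \frac{72647}{70800} \approx -1.0261$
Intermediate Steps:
$b = -96$ ($b = \frac{3}{2} \left(-64\right) = -96$)
$F{\left(I \right)} = 2 I \left(18 + I\right)$ ($F{\left(I \right)} = \left(18 + I\right) 2 I = 2 I \left(18 + I\right)$)
$X{\left(P \right)} = -21$ ($X{\left(P \right)} = 0 - 21 = -21$)
$\frac{X{\left(b \right)}}{F{\left(42 \right)}} - \frac{4522}{4425} = - \frac{21}{2 \cdot 42 \left(18 + 42\right)} - \frac{4522}{4425} = - \frac{21}{2 \cdot 42 \cdot 60} - \frac{4522}{4425} = - \frac{21}{5040} - \frac{4522}{4425} = \left(-21\right) \frac{1}{5040} - \frac{4522}{4425} = - \frac{1}{240} - \frac{4522}{4425} = - \frac{72647}{70800}$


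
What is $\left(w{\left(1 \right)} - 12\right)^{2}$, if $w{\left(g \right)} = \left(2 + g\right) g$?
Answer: $81$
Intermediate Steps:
$w{\left(g \right)} = g \left(2 + g\right)$
$\left(w{\left(1 \right)} - 12\right)^{2} = \left(1 \left(2 + 1\right) - 12\right)^{2} = \left(1 \cdot 3 - 12\right)^{2} = \left(3 - 12\right)^{2} = \left(-9\right)^{2} = 81$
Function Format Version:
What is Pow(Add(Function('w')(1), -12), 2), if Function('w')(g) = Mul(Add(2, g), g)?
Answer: 81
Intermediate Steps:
Function('w')(g) = Mul(g, Add(2, g))
Pow(Add(Function('w')(1), -12), 2) = Pow(Add(Mul(1, Add(2, 1)), -12), 2) = Pow(Add(Mul(1, 3), -12), 2) = Pow(Add(3, -12), 2) = Pow(-9, 2) = 81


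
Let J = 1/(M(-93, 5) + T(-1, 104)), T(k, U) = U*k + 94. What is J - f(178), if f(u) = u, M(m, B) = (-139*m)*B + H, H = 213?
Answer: -11541163/64838 ≈ -178.00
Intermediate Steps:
M(m, B) = 213 - 139*B*m (M(m, B) = (-139*m)*B + 213 = -139*B*m + 213 = 213 - 139*B*m)
T(k, U) = 94 + U*k
J = 1/64838 (J = 1/((213 - 139*5*(-93)) + (94 + 104*(-1))) = 1/((213 + 64635) + (94 - 104)) = 1/(64848 - 10) = 1/64838 ≈ 1.5423e-5)
J - f(178) = 1/64838 - 1*178 = 1/64838 - 178 = -11541163/64838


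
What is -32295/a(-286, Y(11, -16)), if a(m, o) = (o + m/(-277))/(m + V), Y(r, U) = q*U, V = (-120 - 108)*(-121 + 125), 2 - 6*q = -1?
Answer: -1071696657/193 ≈ -5.5528e+6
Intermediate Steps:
q = ½ (q = ⅓ - ⅙*(-1) = ⅓ + ⅙ = ½ ≈ 0.50000)
V = -912 (V = -228*4 = -912)
Y(r, U) = U/2
a(m, o) = (o - m/277)/(-912 + m) (a(m, o) = (o + m/(-277))/(m - 912) = (o + m*(-1/277))/(-912 + m) = (o - m/277)/(-912 + m))
-32295/a(-286, Y(11, -16)) = -32295*(-912 - 286)/((½)*(-16) - 1/277*(-286)) = -32295*(-1198/(-8 + 286/277)) = -32295/((-1/1198*(-1930/277))) = -32295/965/165923 = -32295*165923/965 = -1071696657/193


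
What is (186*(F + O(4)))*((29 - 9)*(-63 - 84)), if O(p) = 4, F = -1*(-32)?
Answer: -19686240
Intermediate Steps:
F = 32
(186*(F + O(4)))*((29 - 9)*(-63 - 84)) = (186*(32 + 4))*((29 - 9)*(-63 - 84)) = (186*36)*(20*(-147)) = 6696*(-2940) = -19686240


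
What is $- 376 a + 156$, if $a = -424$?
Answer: $159580$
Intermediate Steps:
$- 376 a + 156 = \left(-376\right) \left(-424\right) + 156 = 159424 + 156 = 159580$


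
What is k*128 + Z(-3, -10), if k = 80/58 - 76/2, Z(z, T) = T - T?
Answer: -135936/29 ≈ -4687.4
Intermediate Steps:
Z(z, T) = 0
k = -1062/29 (k = 80*(1/58) - 76*½ = 40/29 - 38 = -1062/29 ≈ -36.621)
k*128 + Z(-3, -10) = -1062/29*128 + 0 = -135936/29 + 0 = -135936/29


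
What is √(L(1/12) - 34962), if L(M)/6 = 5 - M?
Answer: I*√139730/2 ≈ 186.9*I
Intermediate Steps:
L(M) = 30 - 6*M (L(M) = 6*(5 - M) = 30 - 6*M)
√(L(1/12) - 34962) = √((30 - 6/12) - 34962) = √((30 - 6*1/12) - 34962) = √((30 - ½) - 34962) = √(59/2 - 34962) = √(-69865/2) = I*√139730/2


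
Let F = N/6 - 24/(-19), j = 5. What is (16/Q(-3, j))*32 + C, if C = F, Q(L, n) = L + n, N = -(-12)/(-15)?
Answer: 73282/285 ≈ 257.13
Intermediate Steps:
N = -⅘ (N = -(-12)*(-1)/15 = -1*⅘ = -⅘ ≈ -0.80000)
F = 322/285 (F = -⅘/6 - 24/(-19) = -⅘*⅙ - 24*(-1/19) = -2/15 + 24/19 = 322/285 ≈ 1.1298)
C = 322/285 ≈ 1.1298
(16/Q(-3, j))*32 + C = (16/(-3 + 5))*32 + 322/285 = (16/2)*32 + 322/285 = (16*(½))*32 + 322/285 = 8*32 + 322/285 = 256 + 322/285 = 73282/285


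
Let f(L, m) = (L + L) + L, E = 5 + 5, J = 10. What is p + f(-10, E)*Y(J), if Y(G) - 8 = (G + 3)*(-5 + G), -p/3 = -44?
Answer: -2058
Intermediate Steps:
E = 10
p = 132 (p = -3*(-44) = 132)
Y(G) = 8 + (-5 + G)*(3 + G) (Y(G) = 8 + (G + 3)*(-5 + G) = 8 + (3 + G)*(-5 + G) = 8 + (-5 + G)*(3 + G))
f(L, m) = 3*L (f(L, m) = 2*L + L = 3*L)
p + f(-10, E)*Y(J) = 132 + (3*(-10))*(-7 + 10² - 2*10) = 132 - 30*(-7 + 100 - 20) = 132 - 30*73 = 132 - 2190 = -2058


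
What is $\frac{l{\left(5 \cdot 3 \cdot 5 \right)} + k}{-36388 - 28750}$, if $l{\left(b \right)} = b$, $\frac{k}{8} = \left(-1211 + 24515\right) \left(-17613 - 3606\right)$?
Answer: $\frac{3955900533}{65138} \approx 60731.0$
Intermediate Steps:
$k = -3955900608$ ($k = 8 \left(-1211 + 24515\right) \left(-17613 - 3606\right) = 8 \cdot 23304 \left(-21219\right) = 8 \left(-494487576\right) = -3955900608$)
$\frac{l{\left(5 \cdot 3 \cdot 5 \right)} + k}{-36388 - 28750} = \frac{5 \cdot 3 \cdot 5 - 3955900608}{-36388 - 28750} = \frac{15 \cdot 5 - 3955900608}{-65138} = \left(75 - 3955900608\right) \left(- \frac{1}{65138}\right) = \left(-3955900533\right) \left(- \frac{1}{65138}\right) = \frac{3955900533}{65138}$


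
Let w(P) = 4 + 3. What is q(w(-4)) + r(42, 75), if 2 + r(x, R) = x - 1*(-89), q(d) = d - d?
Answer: 129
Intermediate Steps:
w(P) = 7
q(d) = 0
r(x, R) = 87 + x (r(x, R) = -2 + (x - 1*(-89)) = -2 + (x + 89) = -2 + (89 + x) = 87 + x)
q(w(-4)) + r(42, 75) = 0 + (87 + 42) = 0 + 129 = 129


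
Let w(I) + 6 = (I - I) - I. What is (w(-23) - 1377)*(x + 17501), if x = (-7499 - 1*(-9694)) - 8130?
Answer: -15729760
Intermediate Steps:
x = -5935 (x = (-7499 + 9694) - 8130 = 2195 - 8130 = -5935)
w(I) = -6 - I (w(I) = -6 + ((I - I) - I) = -6 + (0 - I) = -6 - I)
(w(-23) - 1377)*(x + 17501) = ((-6 - 1*(-23)) - 1377)*(-5935 + 17501) = ((-6 + 23) - 1377)*11566 = (17 - 1377)*11566 = -1360*11566 = -15729760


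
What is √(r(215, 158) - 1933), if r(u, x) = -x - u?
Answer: I*√2306 ≈ 48.021*I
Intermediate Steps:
r(u, x) = -u - x
√(r(215, 158) - 1933) = √((-1*215 - 1*158) - 1933) = √((-215 - 158) - 1933) = √(-373 - 1933) = √(-2306) = I*√2306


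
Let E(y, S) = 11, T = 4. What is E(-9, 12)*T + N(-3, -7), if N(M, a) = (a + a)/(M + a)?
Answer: 227/5 ≈ 45.400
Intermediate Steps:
N(M, a) = 2*a/(M + a) (N(M, a) = (2*a)/(M + a) = 2*a/(M + a))
E(-9, 12)*T + N(-3, -7) = 11*4 + 2*(-7)/(-3 - 7) = 44 + 2*(-7)/(-10) = 44 + 2*(-7)*(-⅒) = 44 + 7/5 = 227/5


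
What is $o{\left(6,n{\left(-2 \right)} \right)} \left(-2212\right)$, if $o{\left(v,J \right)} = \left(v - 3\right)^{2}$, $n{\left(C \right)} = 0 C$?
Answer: $-19908$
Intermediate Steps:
$n{\left(C \right)} = 0$
$o{\left(v,J \right)} = \left(-3 + v\right)^{2}$
$o{\left(6,n{\left(-2 \right)} \right)} \left(-2212\right) = \left(-3 + 6\right)^{2} \left(-2212\right) = 3^{2} \left(-2212\right) = 9 \left(-2212\right) = -19908$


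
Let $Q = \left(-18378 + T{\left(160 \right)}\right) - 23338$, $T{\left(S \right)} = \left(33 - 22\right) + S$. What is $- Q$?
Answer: $41545$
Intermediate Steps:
$T{\left(S \right)} = 11 + S$
$Q = -41545$ ($Q = \left(-18378 + \left(11 + 160\right)\right) - 23338 = \left(-18378 + 171\right) - 23338 = -18207 - 23338 = -41545$)
$- Q = \left(-1\right) \left(-41545\right) = 41545$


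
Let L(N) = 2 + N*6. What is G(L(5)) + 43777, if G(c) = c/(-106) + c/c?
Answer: 2320218/53 ≈ 43778.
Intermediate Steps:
L(N) = 2 + 6*N
G(c) = 1 - c/106 (G(c) = c*(-1/106) + 1 = -c/106 + 1 = 1 - c/106)
G(L(5)) + 43777 = (1 - (2 + 6*5)/106) + 43777 = (1 - (2 + 30)/106) + 43777 = (1 - 1/106*32) + 43777 = (1 - 16/53) + 43777 = 37/53 + 43777 = 2320218/53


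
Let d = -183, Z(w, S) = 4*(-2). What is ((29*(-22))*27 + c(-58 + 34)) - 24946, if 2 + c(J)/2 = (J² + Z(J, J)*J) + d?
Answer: -41006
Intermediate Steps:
Z(w, S) = -8
c(J) = -370 - 16*J + 2*J² (c(J) = -4 + 2*((J² - 8*J) - 183) = -4 + 2*(-183 + J² - 8*J) = -4 + (-366 - 16*J + 2*J²) = -370 - 16*J + 2*J²)
((29*(-22))*27 + c(-58 + 34)) - 24946 = ((29*(-22))*27 + (-370 - 16*(-58 + 34) + 2*(-58 + 34)²)) - 24946 = (-638*27 + (-370 - 16*(-24) + 2*(-24)²)) - 24946 = (-17226 + (-370 + 384 + 2*576)) - 24946 = (-17226 + (-370 + 384 + 1152)) - 24946 = (-17226 + 1166) - 24946 = -16060 - 24946 = -41006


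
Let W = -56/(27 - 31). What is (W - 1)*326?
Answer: 4238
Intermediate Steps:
W = 14 (W = -56/(-4) = -56*(-¼) = 14)
(W - 1)*326 = (14 - 1)*326 = 13*326 = 4238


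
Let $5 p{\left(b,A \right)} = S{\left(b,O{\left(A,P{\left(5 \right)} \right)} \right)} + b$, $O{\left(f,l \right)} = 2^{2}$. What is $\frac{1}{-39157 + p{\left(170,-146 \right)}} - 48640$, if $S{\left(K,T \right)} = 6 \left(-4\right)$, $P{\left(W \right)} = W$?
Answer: $- \frac{9515880965}{195639} \approx -48640.0$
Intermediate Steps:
$O{\left(f,l \right)} = 4$
$S{\left(K,T \right)} = -24$
$p{\left(b,A \right)} = - \frac{24}{5} + \frac{b}{5}$ ($p{\left(b,A \right)} = \frac{-24 + b}{5} = - \frac{24}{5} + \frac{b}{5}$)
$\frac{1}{-39157 + p{\left(170,-146 \right)}} - 48640 = \frac{1}{-39157 + \left(- \frac{24}{5} + \frac{1}{5} \cdot 170\right)} - 48640 = \frac{1}{-39157 + \left(- \frac{24}{5} + 34\right)} - 48640 = \frac{1}{-39157 + \frac{146}{5}} - 48640 = \frac{1}{- \frac{195639}{5}} - 48640 = - \frac{5}{195639} - 48640 = - \frac{9515880965}{195639}$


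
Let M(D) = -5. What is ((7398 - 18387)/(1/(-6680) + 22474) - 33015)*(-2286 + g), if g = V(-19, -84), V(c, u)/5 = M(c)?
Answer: 11454457237212855/150126319 ≈ 7.6299e+7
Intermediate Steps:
V(c, u) = -25 (V(c, u) = 5*(-5) = -25)
g = -25
((7398 - 18387)/(1/(-6680) + 22474) - 33015)*(-2286 + g) = ((7398 - 18387)/(1/(-6680) + 22474) - 33015)*(-2286 - 25) = (-10989/(-1/6680 + 22474) - 33015)*(-2311) = (-10989/150126319/6680 - 33015)*(-2311) = (-10989*6680/150126319 - 33015)*(-2311) = (-73406520/150126319 - 33015)*(-2311) = -4956493828305/150126319*(-2311) = 11454457237212855/150126319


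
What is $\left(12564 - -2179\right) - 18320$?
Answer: $-3577$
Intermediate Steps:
$\left(12564 - -2179\right) - 18320 = \left(12564 + \left(-7722 + 9901\right)\right) - 18320 = \left(12564 + 2179\right) - 18320 = 14743 - 18320 = -3577$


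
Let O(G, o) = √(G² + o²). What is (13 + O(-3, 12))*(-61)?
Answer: -793 - 183*√17 ≈ -1547.5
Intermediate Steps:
(13 + O(-3, 12))*(-61) = (13 + √((-3)² + 12²))*(-61) = (13 + √(9 + 144))*(-61) = (13 + √153)*(-61) = (13 + 3*√17)*(-61) = -793 - 183*√17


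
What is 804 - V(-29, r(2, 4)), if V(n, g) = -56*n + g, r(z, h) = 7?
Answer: -827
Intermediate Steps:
V(n, g) = g - 56*n
804 - V(-29, r(2, 4)) = 804 - (7 - 56*(-29)) = 804 - (7 + 1624) = 804 - 1*1631 = 804 - 1631 = -827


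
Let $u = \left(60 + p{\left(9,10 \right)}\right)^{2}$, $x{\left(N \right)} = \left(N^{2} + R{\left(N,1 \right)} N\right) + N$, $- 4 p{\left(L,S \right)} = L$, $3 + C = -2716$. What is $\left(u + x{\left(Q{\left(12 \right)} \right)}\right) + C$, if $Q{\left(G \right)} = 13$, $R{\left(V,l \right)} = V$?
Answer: $\frac{15473}{16} \approx 967.06$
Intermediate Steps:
$C = -2719$ ($C = -3 - 2716 = -2719$)
$p{\left(L,S \right)} = - \frac{L}{4}$
$x{\left(N \right)} = N + 2 N^{2}$ ($x{\left(N \right)} = \left(N^{2} + N N\right) + N = \left(N^{2} + N^{2}\right) + N = 2 N^{2} + N = N + 2 N^{2}$)
$u = \frac{53361}{16}$ ($u = \left(60 - \frac{9}{4}\right)^{2} = \left(\frac{231}{4}\right)^{2} = \frac{53361}{16} \approx 3335.1$)
$\left(u + x{\left(Q{\left(12 \right)} \right)}\right) + C = \left(\frac{53361}{16} + 13 \left(1 + 2 \cdot 13\right)\right) - 2719 = \left(\frac{53361}{16} + 13 \left(1 + 26\right)\right) - 2719 = \left(\frac{53361}{16} + 13 \cdot 27\right) - 2719 = \left(\frac{53361}{16} + 351\right) - 2719 = \frac{58977}{16} - 2719 = \frac{15473}{16}$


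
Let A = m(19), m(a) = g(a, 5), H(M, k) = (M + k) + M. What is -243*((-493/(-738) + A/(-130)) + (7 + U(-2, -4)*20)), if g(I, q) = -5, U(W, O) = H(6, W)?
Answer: -26901936/533 ≈ -50473.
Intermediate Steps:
H(M, k) = k + 2*M
U(W, O) = 12 + W (U(W, O) = W + 2*6 = W + 12 = 12 + W)
m(a) = -5
A = -5
-243*((-493/(-738) + A/(-130)) + (7 + U(-2, -4)*20)) = -243*((-493/(-738) - 5/(-130)) + (7 + (12 - 2)*20)) = -243*((-493*(-1/738) - 5*(-1/130)) + (7 + 10*20)) = -243*((493/738 + 1/26) + (7 + 200)) = -243*(3389/4797 + 207) = -243*996368/4797 = -26901936/533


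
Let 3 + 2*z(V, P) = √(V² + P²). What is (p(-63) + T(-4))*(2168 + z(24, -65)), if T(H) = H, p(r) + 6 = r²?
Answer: 17154347/2 + 3959*√4801/2 ≈ 8.7143e+6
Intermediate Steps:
z(V, P) = -3/2 + √(P² + V²)/2 (z(V, P) = -3/2 + √(V² + P²)/2 = -3/2 + √(P² + V²)/2)
p(r) = -6 + r²
(p(-63) + T(-4))*(2168 + z(24, -65)) = ((-6 + (-63)²) - 4)*(2168 + (-3/2 + √((-65)² + 24²)/2)) = ((-6 + 3969) - 4)*(2168 + (-3/2 + √(4225 + 576)/2)) = (3963 - 4)*(2168 + (-3/2 + √4801/2)) = 3959*(4333/2 + √4801/2) = 17154347/2 + 3959*√4801/2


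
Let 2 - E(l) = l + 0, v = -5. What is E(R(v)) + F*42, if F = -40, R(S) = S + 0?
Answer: -1673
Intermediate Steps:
R(S) = S
E(l) = 2 - l (E(l) = 2 - (l + 0) = 2 - l)
E(R(v)) + F*42 = (2 - 1*(-5)) - 40*42 = (2 + 5) - 1680 = 7 - 1680 = -1673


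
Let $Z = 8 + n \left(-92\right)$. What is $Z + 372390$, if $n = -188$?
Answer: $389694$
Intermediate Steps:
$Z = 17304$ ($Z = 8 - -17296 = 8 + 17296 = 17304$)
$Z + 372390 = 17304 + 372390 = 389694$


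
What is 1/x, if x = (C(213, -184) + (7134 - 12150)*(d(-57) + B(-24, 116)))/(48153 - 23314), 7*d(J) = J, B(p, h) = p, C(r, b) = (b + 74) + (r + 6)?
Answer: 173873/1129363 ≈ 0.15396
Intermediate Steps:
C(r, b) = 80 + b + r (C(r, b) = (74 + b) + (6 + r) = 80 + b + r)
d(J) = J/7
x = 1129363/173873 (x = ((80 - 184 + 213) + (7134 - 12150)*((⅐)*(-57) - 24))/(48153 - 23314) = (109 - 5016*(-57/7 - 24))/24839 = (109 - 5016*(-225/7))*(1/24839) = (109 + 1128600/7)*(1/24839) = (1129363/7)*(1/24839) = 1129363/173873 ≈ 6.4953)
1/x = 1/(1129363/173873) = 173873/1129363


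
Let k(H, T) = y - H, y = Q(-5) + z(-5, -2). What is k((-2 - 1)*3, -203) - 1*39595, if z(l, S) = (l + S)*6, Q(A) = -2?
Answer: -39630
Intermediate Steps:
z(l, S) = 6*S + 6*l (z(l, S) = (S + l)*6 = 6*S + 6*l)
y = -44 (y = -2 + (6*(-2) + 6*(-5)) = -2 + (-12 - 30) = -2 - 42 = -44)
k(H, T) = -44 - H
k((-2 - 1)*3, -203) - 1*39595 = (-44 - (-2 - 1)*3) - 1*39595 = (-44 - (-3)*3) - 39595 = (-44 - 1*(-9)) - 39595 = (-44 + 9) - 39595 = -35 - 39595 = -39630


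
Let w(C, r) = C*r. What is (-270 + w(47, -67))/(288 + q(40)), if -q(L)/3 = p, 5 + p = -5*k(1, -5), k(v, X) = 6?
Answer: -3419/393 ≈ -8.6997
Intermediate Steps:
p = -35 (p = -5 - 5*6 = -5 - 30 = -35)
q(L) = 105 (q(L) = -3*(-35) = 105)
(-270 + w(47, -67))/(288 + q(40)) = (-270 + 47*(-67))/(288 + 105) = (-270 - 3149)/393 = -3419*1/393 = -3419/393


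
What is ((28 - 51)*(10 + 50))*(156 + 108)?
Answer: -364320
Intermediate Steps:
((28 - 51)*(10 + 50))*(156 + 108) = -23*60*264 = -1380*264 = -364320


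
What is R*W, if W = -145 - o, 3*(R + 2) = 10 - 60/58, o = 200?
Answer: -9890/29 ≈ -341.03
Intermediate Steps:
R = 86/87 (R = -2 + (10 - 60/58)/3 = -2 + (10 - 60*1/58)/3 = -2 + (10 - 30/29)/3 = -2 + (⅓)*(260/29) = -2 + 260/87 = 86/87 ≈ 0.98851)
W = -345 (W = -145 - 1*200 = -145 - 200 = -345)
R*W = (86/87)*(-345) = -9890/29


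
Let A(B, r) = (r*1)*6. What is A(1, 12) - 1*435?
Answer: -363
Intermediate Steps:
A(B, r) = 6*r (A(B, r) = r*6 = 6*r)
A(1, 12) - 1*435 = 6*12 - 1*435 = 72 - 435 = -363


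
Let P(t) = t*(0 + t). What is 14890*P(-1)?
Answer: 14890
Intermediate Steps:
P(t) = t**2 (P(t) = t*t = t**2)
14890*P(-1) = 14890*(-1)**2 = 14890*1 = 14890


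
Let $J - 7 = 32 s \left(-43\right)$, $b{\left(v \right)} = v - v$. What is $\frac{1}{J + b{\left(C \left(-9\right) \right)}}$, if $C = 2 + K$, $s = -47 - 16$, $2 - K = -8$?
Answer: $\frac{1}{86695} \approx 1.1535 \cdot 10^{-5}$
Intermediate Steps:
$K = 10$ ($K = 2 - -8 = 2 + 8 = 10$)
$s = -63$
$C = 12$ ($C = 2 + 10 = 12$)
$b{\left(v \right)} = 0$
$J = 86695$ ($J = 7 + 32 \left(-63\right) \left(-43\right) = 7 - -86688 = 7 + 86688 = 86695$)
$\frac{1}{J + b{\left(C \left(-9\right) \right)}} = \frac{1}{86695 + 0} = \frac{1}{86695}$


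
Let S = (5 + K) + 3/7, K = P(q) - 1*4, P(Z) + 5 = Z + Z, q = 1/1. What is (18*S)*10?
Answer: -1980/7 ≈ -282.86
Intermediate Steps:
q = 1
P(Z) = -5 + 2*Z (P(Z) = -5 + (Z + Z) = -5 + 2*Z)
K = -7 (K = (-5 + 2*1) - 1*4 = (-5 + 2) - 4 = -3 - 4 = -7)
S = -11/7 (S = (5 - 7) + 3/7 = -2 + 3*(⅐) = -2 + 3/7 = -11/7 ≈ -1.5714)
(18*S)*10 = (18*(-11/7))*10 = -198/7*10 = -1980/7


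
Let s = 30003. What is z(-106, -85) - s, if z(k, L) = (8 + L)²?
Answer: -24074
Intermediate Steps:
z(-106, -85) - s = (8 - 85)² - 1*30003 = (-77)² - 30003 = 5929 - 30003 = -24074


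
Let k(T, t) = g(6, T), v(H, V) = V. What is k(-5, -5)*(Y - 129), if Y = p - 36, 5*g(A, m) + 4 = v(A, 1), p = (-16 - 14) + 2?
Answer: 579/5 ≈ 115.80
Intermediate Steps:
p = -28 (p = -30 + 2 = -28)
g(A, m) = -⅗ (g(A, m) = -⅘ + (⅕)*1 = -⅘ + ⅕ = -⅗)
Y = -64 (Y = -28 - 36 = -64)
k(T, t) = -⅗
k(-5, -5)*(Y - 129) = -3*(-64 - 129)/5 = -⅗*(-193) = 579/5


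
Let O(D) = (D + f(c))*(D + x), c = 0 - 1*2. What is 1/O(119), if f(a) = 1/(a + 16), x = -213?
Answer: -7/78349 ≈ -8.9344e-5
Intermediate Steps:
c = -2 (c = 0 - 2 = -2)
f(a) = 1/(16 + a)
O(D) = (-213 + D)*(1/14 + D) (O(D) = (D + 1/(16 - 2))*(D - 213) = (D + 1/14)*(-213 + D) = (1/14 + D)*(-213 + D) = (-213 + D)*(1/14 + D))
1/O(119) = 1/(-213/14 + 119² - 2981/14*119) = 1/(-213/14 + 14161 - 50677/2) = 1/(-78349/7) = -7/78349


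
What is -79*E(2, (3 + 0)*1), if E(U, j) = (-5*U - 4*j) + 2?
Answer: 1580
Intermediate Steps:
E(U, j) = 2 - 5*U - 4*j
-79*E(2, (3 + 0)*1) = -79*(2 - 5*2 - 4*(3 + 0)) = -79*(2 - 10 - 12) = -79*(-20) = 1580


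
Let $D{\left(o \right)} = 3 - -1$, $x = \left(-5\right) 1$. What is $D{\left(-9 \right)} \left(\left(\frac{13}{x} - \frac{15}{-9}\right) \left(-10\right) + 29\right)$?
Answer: $\frac{460}{3} \approx 153.33$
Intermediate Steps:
$x = -5$
$D{\left(o \right)} = 4$ ($D{\left(o \right)} = 3 + 1 = 4$)
$D{\left(-9 \right)} \left(\left(\frac{13}{x} - \frac{15}{-9}\right) \left(-10\right) + 29\right) = 4 \left(\left(\frac{13}{-5} - \frac{15}{-9}\right) \left(-10\right) + 29\right) = 4 \left(\left(13 \left(- \frac{1}{5}\right) - - \frac{5}{3}\right) \left(-10\right) + 29\right) = 4 \left(\left(- \frac{13}{5} + \frac{5}{3}\right) \left(-10\right) + 29\right) = 4 \left(\left(- \frac{14}{15}\right) \left(-10\right) + 29\right) = 4 \left(\frac{28}{3} + 29\right) = 4 \cdot \frac{115}{3} = \frac{460}{3}$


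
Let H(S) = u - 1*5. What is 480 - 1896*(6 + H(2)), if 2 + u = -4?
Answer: 9960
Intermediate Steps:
u = -6 (u = -2 - 4 = -6)
H(S) = -11 (H(S) = -6 - 1*5 = -6 - 5 = -11)
480 - 1896*(6 + H(2)) = 480 - 1896*(6 - 11) = 480 - 1896*(-5) = 480 - 474*(-20) = 480 + 9480 = 9960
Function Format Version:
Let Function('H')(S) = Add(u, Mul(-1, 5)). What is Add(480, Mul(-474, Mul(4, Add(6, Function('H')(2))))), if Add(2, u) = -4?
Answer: 9960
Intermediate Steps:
u = -6 (u = Add(-2, -4) = -6)
Function('H')(S) = -11 (Function('H')(S) = Add(-6, Mul(-1, 5)) = Add(-6, -5) = -11)
Add(480, Mul(-474, Mul(4, Add(6, Function('H')(2))))) = Add(480, Mul(-474, Mul(4, Add(6, -11)))) = Add(480, Mul(-474, Mul(4, -5))) = Add(480, Mul(-474, -20)) = Add(480, 9480) = 9960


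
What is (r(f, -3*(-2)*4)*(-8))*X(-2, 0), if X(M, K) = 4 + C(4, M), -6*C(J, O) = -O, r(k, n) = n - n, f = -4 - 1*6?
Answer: 0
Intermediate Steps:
f = -10 (f = -4 - 6 = -10)
r(k, n) = 0
C(J, O) = O/6 (C(J, O) = -(-1)*O/6 = O/6)
X(M, K) = 4 + M/6
(r(f, -3*(-2)*4)*(-8))*X(-2, 0) = (0*(-8))*(4 + (⅙)*(-2)) = 0*(4 - ⅓) = 0*(11/3) = 0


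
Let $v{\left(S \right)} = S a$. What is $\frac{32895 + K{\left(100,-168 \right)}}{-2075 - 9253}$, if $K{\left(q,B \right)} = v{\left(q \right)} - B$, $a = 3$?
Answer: $- \frac{11121}{3776} \approx -2.9452$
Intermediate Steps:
$v{\left(S \right)} = 3 S$ ($v{\left(S \right)} = S 3 = 3 S$)
$K{\left(q,B \right)} = - B + 3 q$ ($K{\left(q,B \right)} = 3 q - B = - B + 3 q$)
$\frac{32895 + K{\left(100,-168 \right)}}{-2075 - 9253} = \frac{32895 + \left(\left(-1\right) \left(-168\right) + 3 \cdot 100\right)}{-2075 - 9253} = \frac{32895 + \left(168 + 300\right)}{-11328} = \left(32895 + 468\right) \left(- \frac{1}{11328}\right) = 33363 \left(- \frac{1}{11328}\right) = - \frac{11121}{3776}$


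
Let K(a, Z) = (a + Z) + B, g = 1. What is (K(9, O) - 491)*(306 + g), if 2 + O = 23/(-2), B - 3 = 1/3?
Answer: -906571/6 ≈ -1.5110e+5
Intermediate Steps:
B = 10/3 (B = 3 + 1/3 = 3 + ⅓ = 10/3 ≈ 3.3333)
O = -27/2 (O = -2 + 23/(-2) = -2 + 23*(-½) = -2 - 23/2 = -27/2 ≈ -13.500)
K(a, Z) = 10/3 + Z + a (K(a, Z) = (a + Z) + 10/3 = (Z + a) + 10/3 = 10/3 + Z + a)
(K(9, O) - 491)*(306 + g) = ((10/3 - 27/2 + 9) - 491)*(306 + 1) = (-7/6 - 491)*307 = -2953/6*307 = -906571/6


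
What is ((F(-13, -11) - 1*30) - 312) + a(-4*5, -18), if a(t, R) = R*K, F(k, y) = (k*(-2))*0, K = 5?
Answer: -432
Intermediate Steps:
F(k, y) = 0 (F(k, y) = -2*k*0 = 0)
a(t, R) = 5*R (a(t, R) = R*5 = 5*R)
((F(-13, -11) - 1*30) - 312) + a(-4*5, -18) = ((0 - 1*30) - 312) + 5*(-18) = ((0 - 30) - 312) - 90 = (-30 - 312) - 90 = -342 - 90 = -432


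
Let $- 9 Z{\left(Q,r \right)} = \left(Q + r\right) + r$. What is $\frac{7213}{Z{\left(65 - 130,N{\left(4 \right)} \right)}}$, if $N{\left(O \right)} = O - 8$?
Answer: $\frac{64917}{73} \approx 889.27$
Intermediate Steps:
$N{\left(O \right)} = -8 + O$ ($N{\left(O \right)} = O - 8 = -8 + O$)
$Z{\left(Q,r \right)} = - \frac{2 r}{9} - \frac{Q}{9}$ ($Z{\left(Q,r \right)} = - \frac{\left(Q + r\right) + r}{9} = - \frac{Q + 2 r}{9} = - \frac{2 r}{9} - \frac{Q}{9}$)
$\frac{7213}{Z{\left(65 - 130,N{\left(4 \right)} \right)}} = \frac{7213}{- \frac{2 \left(-8 + 4\right)}{9} - \frac{65 - 130}{9}} = \frac{7213}{\left(- \frac{2}{9}\right) \left(-4\right) - - \frac{65}{9}} = \frac{7213}{\frac{8}{9} + \frac{65}{9}} = \frac{7213}{\frac{73}{9}} = 7213 \cdot \frac{9}{73} = \frac{64917}{73}$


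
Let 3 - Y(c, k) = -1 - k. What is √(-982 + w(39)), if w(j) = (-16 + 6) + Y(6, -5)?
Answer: I*√993 ≈ 31.512*I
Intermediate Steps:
Y(c, k) = 4 + k (Y(c, k) = 3 - (-1 - k) = 3 + (1 + k) = 4 + k)
w(j) = -11 (w(j) = (-16 + 6) + (4 - 5) = -10 - 1 = -11)
√(-982 + w(39)) = √(-982 - 11) = √(-993) = I*√993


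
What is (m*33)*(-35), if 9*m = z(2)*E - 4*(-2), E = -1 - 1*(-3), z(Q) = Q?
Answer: -1540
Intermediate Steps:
E = 2 (E = -1 + 3 = 2)
m = 4/3 (m = (2*2 - 4*(-2))/9 = (4 + 8)/9 = (⅑)*12 = 4/3 ≈ 1.3333)
(m*33)*(-35) = ((4/3)*33)*(-35) = 44*(-35) = -1540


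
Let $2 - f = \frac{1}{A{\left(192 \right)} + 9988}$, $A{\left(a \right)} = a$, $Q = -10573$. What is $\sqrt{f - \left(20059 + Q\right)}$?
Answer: $\frac{i \sqrt{245712422945}}{5090} \approx 97.386 i$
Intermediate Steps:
$f = \frac{20359}{10180}$ ($f = 2 - \frac{1}{192 + 9988} = 2 - \frac{1}{10180} = \frac{20359}{10180} \approx 1.9999$)
$\sqrt{f - \left(20059 + Q\right)} = \sqrt{\frac{20359}{10180} - 9486} = \sqrt{- \frac{96547121}{10180}} = \frac{i \sqrt{245712422945}}{5090}$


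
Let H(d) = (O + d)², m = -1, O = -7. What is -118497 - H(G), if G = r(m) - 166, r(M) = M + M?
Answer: -149122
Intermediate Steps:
r(M) = 2*M
G = -168 (G = 2*(-1) - 166 = -2 - 166 = -168)
H(d) = (-7 + d)²
-118497 - H(G) = -118497 - (-7 - 168)² = -118497 - 1*(-175)² = -118497 - 1*30625 = -118497 - 30625 = -149122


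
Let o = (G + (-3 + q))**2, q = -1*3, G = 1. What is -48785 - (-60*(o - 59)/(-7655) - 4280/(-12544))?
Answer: -117113840621/2400608 ≈ -48785.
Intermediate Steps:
q = -3
o = 25 (o = (1 + (-3 - 3))**2 = (1 - 6)**2 = (-5)**2 = 25)
-48785 - (-60*(o - 59)/(-7655) - 4280/(-12544)) = -48785 - (-60*(25 - 59)/(-7655) - 4280/(-12544)) = -48785 - (-60*(-34)*(-1/7655) - 4280*(-1/12544)) = -48785 - (2040*(-1/7655) + 535/1568) = -48785 - (-408/1531 + 535/1568) = -48785 - 1*179341/2400608 = -48785 - 179341/2400608 = -117113840621/2400608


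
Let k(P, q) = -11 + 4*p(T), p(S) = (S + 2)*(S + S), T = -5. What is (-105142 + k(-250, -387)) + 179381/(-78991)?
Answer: -8296841084/78991 ≈ -1.0504e+5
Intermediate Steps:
p(S) = 2*S*(2 + S) (p(S) = (2 + S)*(2*S) = 2*S*(2 + S))
k(P, q) = 109 (k(P, q) = -11 + 4*(2*(-5)*(2 - 5)) = -11 + 4*(2*(-5)*(-3)) = -11 + 4*30 = -11 + 120 = 109)
(-105142 + k(-250, -387)) + 179381/(-78991) = (-105142 + 109) + 179381/(-78991) = -105033 + 179381*(-1/78991) = -105033 - 179381/78991 = -8296841084/78991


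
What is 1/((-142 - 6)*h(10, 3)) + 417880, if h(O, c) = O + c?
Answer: 804001119/1924 ≈ 4.1788e+5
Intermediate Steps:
1/((-142 - 6)*h(10, 3)) + 417880 = 1/((-142 - 6)*(10 + 3)) + 417880 = 1/(-148*13) + 417880 = 1/(-1924) + 417880 = -1/1924 + 417880 = 804001119/1924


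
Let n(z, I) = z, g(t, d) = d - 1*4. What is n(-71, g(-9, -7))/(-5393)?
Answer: 71/5393 ≈ 0.013165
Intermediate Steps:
g(t, d) = -4 + d (g(t, d) = d - 4 = -4 + d)
n(-71, g(-9, -7))/(-5393) = -71/(-5393) = -71*(-1/5393) = 71/5393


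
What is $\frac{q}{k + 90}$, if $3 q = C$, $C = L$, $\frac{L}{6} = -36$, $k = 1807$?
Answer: $- \frac{72}{1897} \approx -0.037955$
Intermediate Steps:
$L = -216$ ($L = 6 \left(-36\right) = -216$)
$C = -216$
$q = -72$ ($q = \frac{1}{3} \left(-216\right) = -72$)
$\frac{q}{k + 90} = \frac{1}{1807 + 90} \left(-72\right) = \frac{1}{1897} \left(-72\right) = - \frac{72}{1897}$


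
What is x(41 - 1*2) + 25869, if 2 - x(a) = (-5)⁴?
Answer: 25246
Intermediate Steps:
x(a) = -623 (x(a) = 2 - 1*(-5)⁴ = 2 - 1*625 = 2 - 625 = -623)
x(41 - 1*2) + 25869 = -623 + 25869 = 25246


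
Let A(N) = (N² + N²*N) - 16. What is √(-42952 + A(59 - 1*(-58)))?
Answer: √1572334 ≈ 1253.9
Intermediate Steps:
A(N) = -16 + N² + N³ (A(N) = (N² + N³) - 16 = -16 + N² + N³)
√(-42952 + A(59 - 1*(-58))) = √(-42952 + (-16 + (59 - 1*(-58))² + (59 - 1*(-58))³)) = √(-42952 + (-16 + (59 + 58)² + (59 + 58)³)) = √(-42952 + (-16 + 117² + 117³)) = √(-42952 + (-16 + 13689 + 1601613)) = √(-42952 + 1615286) = √1572334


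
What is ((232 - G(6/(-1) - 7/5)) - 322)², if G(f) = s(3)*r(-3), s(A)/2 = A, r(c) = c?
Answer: 5184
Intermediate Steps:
s(A) = 2*A
G(f) = -18 (G(f) = (2*3)*(-3) = 6*(-3) = -18)
((232 - G(6/(-1) - 7/5)) - 322)² = ((232 - 1*(-18)) - 322)² = ((232 + 18) - 322)² = (250 - 322)² = (-72)² = 5184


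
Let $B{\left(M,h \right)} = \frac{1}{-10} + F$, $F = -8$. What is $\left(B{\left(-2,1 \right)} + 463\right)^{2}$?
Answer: $\frac{20693401}{100} \approx 2.0693 \cdot 10^{5}$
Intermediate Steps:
$B{\left(M,h \right)} = - \frac{81}{10}$ ($B{\left(M,h \right)} = \frac{1}{-10} - 8 = - \frac{1}{10} - 8 = - \frac{81}{10}$)
$\left(B{\left(-2,1 \right)} + 463\right)^{2} = \left(- \frac{81}{10} + 463\right)^{2} = \left(\frac{4549}{10}\right)^{2} = \frac{20693401}{100}$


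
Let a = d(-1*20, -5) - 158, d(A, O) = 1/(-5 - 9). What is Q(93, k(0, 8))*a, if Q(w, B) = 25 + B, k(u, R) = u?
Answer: -55325/14 ≈ -3951.8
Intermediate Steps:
d(A, O) = -1/14 (d(A, O) = 1/(-14) = -1/14)
a = -2213/14 (a = -1/14 - 158 = -2213/14 ≈ -158.07)
Q(93, k(0, 8))*a = (25 + 0)*(-2213/14) = 25*(-2213/14) = -55325/14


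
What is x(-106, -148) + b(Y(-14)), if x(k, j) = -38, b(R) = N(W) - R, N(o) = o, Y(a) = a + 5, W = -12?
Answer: -41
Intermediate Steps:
Y(a) = 5 + a
b(R) = -12 - R
x(-106, -148) + b(Y(-14)) = -38 + (-12 - (5 - 14)) = -38 + (-12 - 1*(-9)) = -38 + (-12 + 9) = -38 - 3 = -41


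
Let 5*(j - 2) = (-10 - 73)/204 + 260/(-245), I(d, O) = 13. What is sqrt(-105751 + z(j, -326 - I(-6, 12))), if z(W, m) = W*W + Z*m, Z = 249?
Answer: I*sqrt(19000699141343)/9996 ≈ 436.07*I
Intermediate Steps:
j = 17057/9996 (j = 2 + ((-10 - 73)/204 + 260/(-245))/5 = 2 + (-83*1/204 + 260*(-1/245))/5 = 2 + (-83/204 - 52/49)/5 = 2 + (1/5)*(-14675/9996) = 2 - 2935/9996 = 17057/9996 ≈ 1.7064)
z(W, m) = W**2 + 249*m (z(W, m) = W*W + 249*m = W**2 + 249*m)
sqrt(-105751 + z(j, -326 - I(-6, 12))) = sqrt(-105751 + ((17057/9996)**2 + 249*(-326 - 1*13))) = sqrt(-105751 + (290941249/99920016 + 249*(-326 - 13))) = sqrt(-105751 + (290941249/99920016 + 249*(-339))) = sqrt(-105751 + (290941249/99920016 - 84411)) = sqrt(-105751 - 8434057529327/99920016) = sqrt(-19000699141343/99920016) = I*sqrt(19000699141343)/9996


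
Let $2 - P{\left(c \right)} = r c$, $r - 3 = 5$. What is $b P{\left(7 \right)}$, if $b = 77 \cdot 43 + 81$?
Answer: $-183168$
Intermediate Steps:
$r = 8$ ($r = 3 + 5 = 8$)
$b = 3392$ ($b = 3311 + 81 = 3392$)
$P{\left(c \right)} = 2 - 8 c$
$b P{\left(7 \right)} = 3392 \left(2 - 56\right) = 3392 \left(-54\right) = -183168$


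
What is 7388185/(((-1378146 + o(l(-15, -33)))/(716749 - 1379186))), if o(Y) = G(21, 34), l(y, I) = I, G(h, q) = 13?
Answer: 119370905045/33613 ≈ 3.5513e+6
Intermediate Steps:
o(Y) = 13
7388185/(((-1378146 + o(l(-15, -33)))/(716749 - 1379186))) = 7388185/(((-1378146 + 13)/(716749 - 1379186))) = 7388185/((-1378133/(-662437))) = 7388185/((-1378133*(-1/662437))) = 7388185/(33613/16157) = 7388185*(16157/33613) = 119370905045/33613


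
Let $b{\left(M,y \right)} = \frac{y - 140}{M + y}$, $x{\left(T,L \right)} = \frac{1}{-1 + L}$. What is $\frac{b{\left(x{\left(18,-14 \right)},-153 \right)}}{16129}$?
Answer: $\frac{4395}{37032184} \approx 0.00011868$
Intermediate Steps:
$b{\left(M,y \right)} = \frac{-140 + y}{M + y}$
$\frac{b{\left(x{\left(18,-14 \right)},-153 \right)}}{16129} = \frac{\frac{1}{\frac{1}{-1 - 14} - 153} \left(-140 - 153\right)}{16129} = \frac{1}{\frac{1}{-15} - 153} \left(-293\right) \frac{1}{16129} = \frac{1}{- \frac{1}{15} - 153} \left(-293\right) \frac{1}{16129} = \frac{1}{- \frac{2296}{15}} \left(-293\right) \frac{1}{16129} = \left(- \frac{15}{2296}\right) \left(-293\right) \frac{1}{16129} = \frac{4395}{2296} \cdot \frac{1}{16129} = \frac{4395}{37032184}$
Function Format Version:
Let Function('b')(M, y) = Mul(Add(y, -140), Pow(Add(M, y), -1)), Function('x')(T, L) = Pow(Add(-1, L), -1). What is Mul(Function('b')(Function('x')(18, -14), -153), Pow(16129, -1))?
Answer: Rational(4395, 37032184) ≈ 0.00011868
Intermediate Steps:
Function('b')(M, y) = Mul(Pow(Add(M, y), -1), Add(-140, y)) (Function('b')(M, y) = Mul(Add(-140, y), Pow(Add(M, y), -1)) = Mul(Pow(Add(M, y), -1), Add(-140, y)))
Mul(Function('b')(Function('x')(18, -14), -153), Pow(16129, -1)) = Mul(Mul(Pow(Add(Pow(Add(-1, -14), -1), -153), -1), Add(-140, -153)), Pow(16129, -1)) = Mul(Mul(Pow(Add(Pow(-15, -1), -153), -1), -293), Rational(1, 16129)) = Mul(Mul(Pow(Add(Rational(-1, 15), -153), -1), -293), Rational(1, 16129)) = Mul(Mul(Pow(Rational(-2296, 15), -1), -293), Rational(1, 16129)) = Mul(Mul(Rational(-15, 2296), -293), Rational(1, 16129)) = Mul(Rational(4395, 2296), Rational(1, 16129)) = Rational(4395, 37032184)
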